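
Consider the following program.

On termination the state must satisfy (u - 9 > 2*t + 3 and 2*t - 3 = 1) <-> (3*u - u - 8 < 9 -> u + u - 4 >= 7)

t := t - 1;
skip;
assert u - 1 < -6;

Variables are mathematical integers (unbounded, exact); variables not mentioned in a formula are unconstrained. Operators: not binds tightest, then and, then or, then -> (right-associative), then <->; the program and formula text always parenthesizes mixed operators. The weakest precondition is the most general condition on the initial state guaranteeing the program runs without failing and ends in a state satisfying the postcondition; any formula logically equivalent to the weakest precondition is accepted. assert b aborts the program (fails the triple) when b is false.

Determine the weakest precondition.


Working backward. After the program, the postcondition (u - 9 > 2*t + 3 and 2*t - 3 = 1) <-> (3*u - u - 8 < 9 -> u + u - 4 >= 7) must hold; in canonical form it is (u > 2*t + 12 and 2*t = 4) <-> (2*u < 17 -> 2*u >= 11).
Before assert u - 1 < -6: u < -5 and ((u > 2*t + 12 and 2*t = 4) <-> (2*u < 17 -> 2*u >= 11))
Before skip: u < -5 and ((u > 2*t + 12 and 2*t = 4) <-> (2*u < 17 -> 2*u >= 11))
Before t := t - 1: u < -5 and ((u > 2*t + 10 and 2*t = 6) <-> (2*u < 17 -> 2*u >= 11))
Answer: WP = u < -5 and ((u > 2*t + 10 and 2*t = 6) <-> (2*u < 17 -> 2*u >= 11))


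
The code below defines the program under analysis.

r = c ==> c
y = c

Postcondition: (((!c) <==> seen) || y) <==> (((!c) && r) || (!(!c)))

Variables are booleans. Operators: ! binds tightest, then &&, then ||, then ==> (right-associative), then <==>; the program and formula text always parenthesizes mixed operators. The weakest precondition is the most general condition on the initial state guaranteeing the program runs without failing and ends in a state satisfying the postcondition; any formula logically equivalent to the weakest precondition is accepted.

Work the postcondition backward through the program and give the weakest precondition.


Working backward. After the program, the postcondition (((!c) <==> seen) || y) <==> (((!c) && r) || (!(!c))) must hold; in canonical form it is (((!c) <==> seen) || y) <==> (((!c) && r) || c).
Before y := c: (((!c) <==> seen) || c) <==> (((!c) && r) || c)
Before r := c ==> c: ((!c) <==> seen) || c
Answer: WP = ((!c) <==> seen) || c


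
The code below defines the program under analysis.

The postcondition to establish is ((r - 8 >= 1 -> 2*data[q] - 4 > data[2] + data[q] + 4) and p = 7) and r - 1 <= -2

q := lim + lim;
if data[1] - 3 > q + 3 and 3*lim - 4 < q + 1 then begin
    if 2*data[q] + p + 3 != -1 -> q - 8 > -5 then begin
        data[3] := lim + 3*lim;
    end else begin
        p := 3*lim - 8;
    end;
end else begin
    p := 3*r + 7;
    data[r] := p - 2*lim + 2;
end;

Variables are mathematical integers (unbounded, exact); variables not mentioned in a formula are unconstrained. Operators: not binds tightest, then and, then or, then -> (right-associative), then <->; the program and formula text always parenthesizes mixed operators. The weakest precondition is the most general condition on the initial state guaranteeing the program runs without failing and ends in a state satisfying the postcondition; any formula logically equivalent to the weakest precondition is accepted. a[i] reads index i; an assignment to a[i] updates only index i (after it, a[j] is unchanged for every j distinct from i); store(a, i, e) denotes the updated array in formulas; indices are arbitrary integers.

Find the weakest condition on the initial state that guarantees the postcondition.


Working backward. After the program, the postcondition ((r - 8 >= 1 -> 2*data[q] - 4 > data[2] + data[q] + 4) and p = 7) and r - 1 <= -2 must hold; in canonical form it is (r >= 9 -> data[q] > data[2] + 8) and p = 7 and r <= -1.
Then branch requires ((2*data[q] + p != -4 -> q > 3) -> ((r >= 9 -> store(data, 3, 4*lim)[q] > data[2] + 8) and p = 7 and r <= -1)) and ((not (2*data[q] + p != -4 -> q > 3)) -> ((r >= 9 -> data[q] > data[2] + 8) and 3*lim = 15 and r <= -1)); else branch requires (r >= 9 -> store(data, r, -2*lim + 3*r + 9)[q] > store(data, r, -2*lim + 3*r + 9)[2] + 8) and 3*r = 0 and r <= -1.
Before the if: ((data[1] > q + 6 and 3*lim < q + 5) -> (((2*data[q] + p != -4 -> q > 3) -> ((r >= 9 -> store(data, 3, 4*lim)[q] > data[2] + 8) and p = 7 and r <= -1)) and ((not (2*data[q] + p != -4 -> q > 3)) -> ((r >= 9 -> data[q] > data[2] + 8) and 3*lim = 15 and r <= -1)))) and ((not (data[1] > q + 6 and 3*lim < q + 5)) -> ((r >= 9 -> store(data, r, -2*lim + 3*r + 9)[q] > store(data, r, -2*lim + 3*r + 9)[2] + 8) and 3*r = 0 and r <= -1))
Before q := lim + lim: ((data[1] > 2*lim + 6 and lim < 5) -> (((2*data[2*lim] + p != -4 -> 2*lim > 3) -> ((r >= 9 -> store(data, 3, 4*lim)[2*lim] > data[2] + 8) and p = 7 and r <= -1)) and ((not (2*data[2*lim] + p != -4 -> 2*lim > 3)) -> ((r >= 9 -> data[2*lim] > data[2] + 8) and 3*lim = 15 and r <= -1)))) and ((not (data[1] > 2*lim + 6 and lim < 5)) -> ((r >= 9 -> store(data, r, -2*lim + 3*r + 9)[2*lim] > store(data, r, -2*lim + 3*r + 9)[2] + 8) and 3*r = 0 and r <= -1))
Answer: WP = ((data[1] > 2*lim + 6 and lim < 5) -> (((2*data[2*lim] + p != -4 -> 2*lim > 3) -> ((r >= 9 -> store(data, 3, 4*lim)[2*lim] > data[2] + 8) and p = 7 and r <= -1)) and ((not (2*data[2*lim] + p != -4 -> 2*lim > 3)) -> ((r >= 9 -> data[2*lim] > data[2] + 8) and 3*lim = 15 and r <= -1)))) and ((not (data[1] > 2*lim + 6 and lim < 5)) -> ((r >= 9 -> store(data, r, -2*lim + 3*r + 9)[2*lim] > store(data, r, -2*lim + 3*r + 9)[2] + 8) and 3*r = 0 and r <= -1))


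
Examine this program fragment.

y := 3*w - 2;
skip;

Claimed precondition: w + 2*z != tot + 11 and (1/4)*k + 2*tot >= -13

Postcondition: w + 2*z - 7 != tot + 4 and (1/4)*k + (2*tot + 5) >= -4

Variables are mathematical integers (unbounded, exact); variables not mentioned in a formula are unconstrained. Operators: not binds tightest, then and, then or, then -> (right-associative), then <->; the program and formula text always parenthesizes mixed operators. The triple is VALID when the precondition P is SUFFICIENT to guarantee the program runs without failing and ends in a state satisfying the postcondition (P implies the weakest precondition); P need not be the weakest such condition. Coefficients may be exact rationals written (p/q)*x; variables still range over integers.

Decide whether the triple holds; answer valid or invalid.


Working backward. After the program, the postcondition w + 2*z - 7 != tot + 4 and (1/4)*k + (2*tot + 5) >= -4 must hold; in canonical form it is w + 2*z != tot + 11 and (1/4)*k + 2*tot >= -9.
Before skip: w + 2*z != tot + 11 and (1/4)*k + 2*tot >= -9
Before y := 3*w - 2: w + 2*z != tot + 11 and (1/4)*k + 2*tot >= -9
The weakest precondition is w + 2*z != tot + 11 and (1/4)*k + 2*tot >= -9.
Check whether w + 2*z != tot + 11 and (1/4)*k + 2*tot >= -13 implies it.
Countermodel: at the initial state k = 36, tot = -11, w = 1, z = 0, the precondition holds but the weakest precondition fails.
Answer: invalid


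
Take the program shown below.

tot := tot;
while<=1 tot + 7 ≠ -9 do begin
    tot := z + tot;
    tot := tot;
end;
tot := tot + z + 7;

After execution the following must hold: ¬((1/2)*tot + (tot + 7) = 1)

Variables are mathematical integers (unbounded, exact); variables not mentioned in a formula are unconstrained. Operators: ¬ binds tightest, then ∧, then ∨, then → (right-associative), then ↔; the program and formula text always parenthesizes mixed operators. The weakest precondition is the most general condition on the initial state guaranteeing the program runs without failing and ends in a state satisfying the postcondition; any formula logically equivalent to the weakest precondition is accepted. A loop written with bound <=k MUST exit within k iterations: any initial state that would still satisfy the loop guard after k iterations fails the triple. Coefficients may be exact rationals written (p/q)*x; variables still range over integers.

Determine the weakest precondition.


Working backward. After the program, the postcondition ¬((1/2)*tot + (tot + 7) = 1) must hold; in canonical form it is ¬((3/2)*tot = -6).
Before tot := tot + z + 7: ¬((3/2)*tot + (3/2)*z = -33/2)
Before the loop (bound <=1), unroll the exhaustion recursion (WP_0 = exit-now case; WP_j = one more guarded iteration, up to j = 1):
  WP_0: (¬(tot ≠ -16)) ∧ (¬((3/2)*tot + (3/2)*z = -33/2))
  WP_1: (tot ≠ -16 → ((¬(tot + z ≠ -16)) ∧ (¬((3/2)*tot + 3*z = -33/2)))) ∧ ((¬(tot ≠ -16)) → (¬((3/2)*tot + (3/2)*z = -33/2)))
So before the loop: (tot ≠ -16 → ((¬(tot + z ≠ -16)) ∧ (¬((3/2)*tot + 3*z = -33/2)))) ∧ ((¬(tot ≠ -16)) → (¬((3/2)*tot + (3/2)*z = -33/2)))
Before tot := tot: (tot ≠ -16 → ((¬(tot + z ≠ -16)) ∧ (¬((3/2)*tot + 3*z = -33/2)))) ∧ ((¬(tot ≠ -16)) → (¬((3/2)*tot + (3/2)*z = -33/2)))
Answer: WP = (tot ≠ -16 → ((¬(tot + z ≠ -16)) ∧ (¬((3/2)*tot + 3*z = -33/2)))) ∧ ((¬(tot ≠ -16)) → (¬((3/2)*tot + (3/2)*z = -33/2)))


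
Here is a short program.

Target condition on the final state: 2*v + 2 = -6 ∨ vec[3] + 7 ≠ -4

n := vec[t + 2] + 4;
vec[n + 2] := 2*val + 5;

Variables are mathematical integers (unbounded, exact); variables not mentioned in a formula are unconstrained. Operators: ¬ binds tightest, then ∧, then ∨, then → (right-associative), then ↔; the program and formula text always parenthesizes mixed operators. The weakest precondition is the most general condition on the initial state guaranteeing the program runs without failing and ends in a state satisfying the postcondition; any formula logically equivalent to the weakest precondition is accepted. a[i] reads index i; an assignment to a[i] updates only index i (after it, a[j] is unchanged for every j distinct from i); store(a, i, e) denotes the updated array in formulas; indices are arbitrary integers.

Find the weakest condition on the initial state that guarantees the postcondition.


Working backward. After the program, the postcondition 2*v + 2 = -6 ∨ vec[3] + 7 ≠ -4 must hold; in canonical form it is 2*v = -8 ∨ vec[3] ≠ -11.
Before vec[n + 2] := 2*val + 5: 2*v = -8 ∨ store(vec, n + 2, 2*val + 5)[3] ≠ -11
Before n := vec[t + 2] + 4: 2*v = -8 ∨ store(vec, vec[t + 2] + 6, 2*val + 5)[3] ≠ -11
Answer: WP = 2*v = -8 ∨ store(vec, vec[t + 2] + 6, 2*val + 5)[3] ≠ -11


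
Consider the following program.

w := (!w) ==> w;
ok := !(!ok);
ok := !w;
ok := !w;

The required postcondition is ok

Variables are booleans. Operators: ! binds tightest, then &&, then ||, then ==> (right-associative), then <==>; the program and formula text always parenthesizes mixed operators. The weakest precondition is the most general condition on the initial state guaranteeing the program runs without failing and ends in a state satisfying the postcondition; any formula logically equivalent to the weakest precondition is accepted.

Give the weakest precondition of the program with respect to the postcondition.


Working backward. After the program, ok must hold.
Before ok := !w: !w
Before ok := !w: !w
Before ok := !(!ok): !w
Before w := (!w) ==> w: !((!w) ==> w)
Answer: WP = !((!w) ==> w)


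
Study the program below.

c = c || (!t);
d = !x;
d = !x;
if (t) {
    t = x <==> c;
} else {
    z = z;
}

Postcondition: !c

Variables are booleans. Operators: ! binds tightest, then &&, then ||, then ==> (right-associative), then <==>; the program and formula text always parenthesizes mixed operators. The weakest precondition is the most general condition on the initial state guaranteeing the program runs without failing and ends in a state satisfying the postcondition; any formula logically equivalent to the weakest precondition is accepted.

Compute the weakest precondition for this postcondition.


Working backward. After the program, !c must hold.
Then branch requires !c; else branch requires !c.
Before the if: (t ==> (!c)) && ((!t) ==> (!c))
Before d := !x: (t ==> (!c)) && ((!t) ==> (!c))
Before d := !x: (t ==> (!c)) && ((!t) ==> (!c))
Before c := c || (!t): (t ==> (!(c || (!t)))) && ((!t) ==> (!(c || (!t))))
Answer: WP = (t ==> (!(c || (!t)))) && ((!t) ==> (!(c || (!t))))


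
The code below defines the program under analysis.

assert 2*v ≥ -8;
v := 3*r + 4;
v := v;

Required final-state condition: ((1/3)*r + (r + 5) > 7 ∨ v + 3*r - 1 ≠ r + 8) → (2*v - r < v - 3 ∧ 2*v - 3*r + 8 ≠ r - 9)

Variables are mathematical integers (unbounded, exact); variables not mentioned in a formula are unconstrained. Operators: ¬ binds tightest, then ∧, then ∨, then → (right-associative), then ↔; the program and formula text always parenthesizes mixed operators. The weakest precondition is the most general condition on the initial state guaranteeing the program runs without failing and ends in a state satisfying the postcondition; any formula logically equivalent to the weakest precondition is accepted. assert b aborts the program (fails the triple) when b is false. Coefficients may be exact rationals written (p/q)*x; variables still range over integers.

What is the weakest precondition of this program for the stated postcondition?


Working backward. After the program, the postcondition ((1/3)*r + (r + 5) > 7 ∨ v + 3*r - 1 ≠ r + 8) → (2*v - r < v - 3 ∧ 2*v - 3*r + 8 ≠ r - 9) must hold; in canonical form it is ((4/3)*r > 2 ∨ 2*r + v ≠ 9) → (v < r - 3 ∧ 2*v ≠ 4*r - 17).
Before v := v: ((4/3)*r > 2 ∨ 2*r + v ≠ 9) → (v < r - 3 ∧ 2*v ≠ 4*r - 17)
Before v := 3*r + 4: ((4/3)*r > 2 ∨ 5*r ≠ 5) → (2*r < -7 ∧ 2*r ≠ -25)
Before assert 2*v ≥ -8: 2*v ≥ -8 ∧ (((4/3)*r > 2 ∨ 5*r ≠ 5) → (2*r < -7 ∧ 2*r ≠ -25))
Answer: WP = 2*v ≥ -8 ∧ (((4/3)*r > 2 ∨ 5*r ≠ 5) → (2*r < -7 ∧ 2*r ≠ -25))


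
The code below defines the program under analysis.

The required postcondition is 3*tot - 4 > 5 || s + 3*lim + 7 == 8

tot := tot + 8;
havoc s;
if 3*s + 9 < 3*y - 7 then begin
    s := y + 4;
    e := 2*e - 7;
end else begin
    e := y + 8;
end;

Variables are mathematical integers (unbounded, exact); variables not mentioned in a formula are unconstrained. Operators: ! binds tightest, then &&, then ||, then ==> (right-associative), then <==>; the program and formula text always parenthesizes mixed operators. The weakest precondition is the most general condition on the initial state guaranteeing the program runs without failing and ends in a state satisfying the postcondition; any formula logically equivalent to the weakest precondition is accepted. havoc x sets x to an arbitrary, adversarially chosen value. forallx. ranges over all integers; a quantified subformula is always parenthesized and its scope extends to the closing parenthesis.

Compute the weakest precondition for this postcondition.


Working backward. After the program, the postcondition 3*tot - 4 > 5 || s + 3*lim + 7 == 8 must hold; in canonical form it is 3*tot > 9 || 3*lim + s == 1.
Then branch requires 3*tot > 9 || 3*lim + y == -3; else branch requires 3*tot > 9 || 3*lim + s == 1.
Before the if: (3*s < 3*y - 16 ==> (3*tot > 9 || 3*lim + y == -3)) && ((!(3*s < 3*y - 16)) ==> (3*tot > 9 || 3*lim + s == 1))
Before havoc s: forall s_1. ((3*s_1 < 3*y - 16 ==> (3*tot > 9 || 3*lim + y == -3)) && ((!(3*s_1 < 3*y - 16)) ==> (3*tot > 9 || 3*lim + s_1 == 1)))
Before tot := tot + 8: forall s_1. ((3*s_1 < 3*y - 16 ==> (3*tot > -15 || 3*lim + y == -3)) && ((!(3*s_1 < 3*y - 16)) ==> (3*tot > -15 || 3*lim + s_1 == 1)))
Answer: WP = forall s_1. ((3*s_1 < 3*y - 16 ==> (3*tot > -15 || 3*lim + y == -3)) && ((!(3*s_1 < 3*y - 16)) ==> (3*tot > -15 || 3*lim + s_1 == 1)))


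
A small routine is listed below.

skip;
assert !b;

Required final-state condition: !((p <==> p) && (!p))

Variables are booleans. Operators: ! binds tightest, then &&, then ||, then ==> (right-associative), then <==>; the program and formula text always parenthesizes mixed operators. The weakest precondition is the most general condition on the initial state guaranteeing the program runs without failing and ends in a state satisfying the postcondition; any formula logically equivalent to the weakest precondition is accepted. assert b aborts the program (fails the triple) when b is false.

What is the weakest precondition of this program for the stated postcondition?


Working backward. After the program, the postcondition !((p <==> p) && (!p)) must hold; in canonical form it is p.
Before assert !b: (!b) && p
Before skip: (!b) && p
Answer: WP = (!b) && p


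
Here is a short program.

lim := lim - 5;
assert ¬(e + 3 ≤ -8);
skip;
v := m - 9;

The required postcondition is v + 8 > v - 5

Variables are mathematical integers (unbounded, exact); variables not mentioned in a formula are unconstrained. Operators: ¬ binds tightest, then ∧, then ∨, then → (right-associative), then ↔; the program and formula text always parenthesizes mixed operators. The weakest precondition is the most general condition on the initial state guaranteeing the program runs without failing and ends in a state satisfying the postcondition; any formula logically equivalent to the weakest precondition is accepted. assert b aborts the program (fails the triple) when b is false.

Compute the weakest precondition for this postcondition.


Working backward. After the program, the postcondition v + 8 > v - 5 must hold; in canonical form it is true.
Before v := m - 9: true
Before skip: true
Before assert ¬(e + 3 ≤ -8): ¬(e ≤ -11)
Before lim := lim - 5: ¬(e ≤ -11)
Answer: WP = ¬(e ≤ -11)


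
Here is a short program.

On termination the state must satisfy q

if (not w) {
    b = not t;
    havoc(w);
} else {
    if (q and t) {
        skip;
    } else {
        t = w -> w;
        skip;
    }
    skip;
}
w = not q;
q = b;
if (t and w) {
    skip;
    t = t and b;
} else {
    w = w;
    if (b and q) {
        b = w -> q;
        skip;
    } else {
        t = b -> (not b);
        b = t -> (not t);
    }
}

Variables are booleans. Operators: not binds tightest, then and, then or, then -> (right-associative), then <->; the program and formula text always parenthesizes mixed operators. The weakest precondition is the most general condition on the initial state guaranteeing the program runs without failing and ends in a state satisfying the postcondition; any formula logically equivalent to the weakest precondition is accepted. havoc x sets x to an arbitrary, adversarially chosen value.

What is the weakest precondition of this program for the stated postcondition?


Working backward. After the program, q must hold.
Then branch requires q; else branch requires ((b and q) -> q) and ((not (b and q)) -> q).
Before the if: ((t and w) -> q) and ((not (t and w)) -> (((b and q) -> q) and ((not (b and q)) -> q)))
Before q := b: ((t and w) -> b) and ((not (t and w)) -> ((not b) -> b))
Before w := not q: ((t and (not q)) -> b) and ((not (t and (not q))) -> ((not b) -> b))
Then branch requires ((t and (not q)) -> (not t)) and ((not (t and (not q))) -> (t -> (not t))); else branch requires ((q and t) -> (((t and (not q)) -> b) and ((not (t and (not q))) -> ((not b) -> b)))) and ((not (q and t)) -> (((not q) -> b) and (q -> ((not b) -> b)))).
Before the if: ((not w) -> (((t and (not q)) -> (not t)) and ((not (t and (not q))) -> (t -> (not t))))) and (w -> (((q and t) -> (((t and (not q)) -> b) and ((not (t and (not q))) -> ((not b) -> b)))) and ((not (q and t)) -> (((not q) -> b) and (q -> ((not b) -> b))))))
Answer: WP = ((not w) -> (((t and (not q)) -> (not t)) and ((not (t and (not q))) -> (t -> (not t))))) and (w -> (((q and t) -> (((t and (not q)) -> b) and ((not (t and (not q))) -> ((not b) -> b)))) and ((not (q and t)) -> (((not q) -> b) and (q -> ((not b) -> b))))))


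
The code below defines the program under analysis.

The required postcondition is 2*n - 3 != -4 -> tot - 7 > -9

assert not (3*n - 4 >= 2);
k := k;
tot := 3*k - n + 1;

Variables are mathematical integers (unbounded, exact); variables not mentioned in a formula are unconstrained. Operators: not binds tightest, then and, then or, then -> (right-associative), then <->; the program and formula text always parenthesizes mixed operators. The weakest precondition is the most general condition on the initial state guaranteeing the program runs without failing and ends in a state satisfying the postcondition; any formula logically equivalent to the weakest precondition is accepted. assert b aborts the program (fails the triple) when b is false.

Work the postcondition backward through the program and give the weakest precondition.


Working backward. After the program, the postcondition 2*n - 3 != -4 -> tot - 7 > -9 must hold; in canonical form it is 2*n != -1 -> tot > -2.
Before tot := 3*k - n + 1: 2*n != -1 -> 3*k > n - 3
Before k := k: 2*n != -1 -> 3*k > n - 3
Before assert not (3*n - 4 >= 2): (not (3*n >= 6)) and (2*n != -1 -> 3*k > n - 3)
Answer: WP = (not (3*n >= 6)) and (2*n != -1 -> 3*k > n - 3)


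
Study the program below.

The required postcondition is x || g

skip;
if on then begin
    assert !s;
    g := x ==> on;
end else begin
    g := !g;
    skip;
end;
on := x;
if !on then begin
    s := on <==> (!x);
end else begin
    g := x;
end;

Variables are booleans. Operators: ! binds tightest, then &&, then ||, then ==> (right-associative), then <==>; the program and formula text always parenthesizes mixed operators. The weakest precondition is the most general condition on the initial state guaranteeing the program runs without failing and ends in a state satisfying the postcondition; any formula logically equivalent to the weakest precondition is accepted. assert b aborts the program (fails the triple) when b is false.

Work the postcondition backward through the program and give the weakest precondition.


Working backward. After the program, x || g must hold.
Then branch requires x || g; else branch requires x.
Before the if: ((!on) ==> (x || g)) && (on ==> x)
Before on := x: (!x) ==> (x || g)
Then branch requires (!s) && ((!x) ==> (x || (x ==> on))); else branch requires (!x) ==> (x || (!g)).
Before the if: (on ==> ((!s) && ((!x) ==> (x || (x ==> on))))) && ((!on) ==> ((!x) ==> (x || (!g))))
Before skip: (on ==> ((!s) && ((!x) ==> (x || (x ==> on))))) && ((!on) ==> ((!x) ==> (x || (!g))))
Answer: WP = (on ==> ((!s) && ((!x) ==> (x || (x ==> on))))) && ((!on) ==> ((!x) ==> (x || (!g))))


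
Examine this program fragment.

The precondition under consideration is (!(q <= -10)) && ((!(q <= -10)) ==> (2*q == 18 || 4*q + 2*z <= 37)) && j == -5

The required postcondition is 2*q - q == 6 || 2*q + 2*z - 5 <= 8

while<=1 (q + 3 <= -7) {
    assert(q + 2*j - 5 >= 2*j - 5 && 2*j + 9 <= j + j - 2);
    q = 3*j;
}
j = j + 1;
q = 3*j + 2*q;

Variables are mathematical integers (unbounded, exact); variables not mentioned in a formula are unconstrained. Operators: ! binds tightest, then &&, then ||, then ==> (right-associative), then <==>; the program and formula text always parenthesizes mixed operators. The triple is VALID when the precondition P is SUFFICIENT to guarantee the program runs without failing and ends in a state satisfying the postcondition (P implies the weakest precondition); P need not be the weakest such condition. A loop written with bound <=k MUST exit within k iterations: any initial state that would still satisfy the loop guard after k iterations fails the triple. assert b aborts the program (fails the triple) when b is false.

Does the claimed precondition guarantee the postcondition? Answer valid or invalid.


Working backward. After the program, the postcondition 2*q - q == 6 || 2*q + 2*z - 5 <= 8 must hold; in canonical form it is q == 6 || 2*q + 2*z <= 13.
Before q := 3*j + 2*q: 3*j + 2*q == 6 || 6*j + 4*q + 2*z <= 13
Before j := j + 1: 3*j + 2*q == 3 || 6*j + 4*q + 2*z <= 7
Before the loop (bound <=1), unroll the exhaustion recursion (WP_0 = exit-now case; WP_j = one more guarded iteration, up to j = 1):
  WP_0: (!(q <= -10)) && (3*j + 2*q == 3 || 6*j + 4*q + 2*z <= 7)
  WP_1: (!(q <= -10)) && ((!(q <= -10)) ==> (3*j + 2*q == 3 || 6*j + 4*q + 2*z <= 7))
So before the loop: (!(q <= -10)) && ((!(q <= -10)) ==> (3*j + 2*q == 3 || 6*j + 4*q + 2*z <= 7))
The weakest precondition is (!(q <= -10)) && ((!(q <= -10)) ==> (3*j + 2*q == 3 || 6*j + 4*q + 2*z <= 7)).
Check whether (!(q <= -10)) && ((!(q <= -10)) ==> (2*q == 18 || 4*q + 2*z <= 37)) && j == -5 implies it.
Every state satisfying the precondition satisfies the weakest precondition: the implication holds.
Answer: valid


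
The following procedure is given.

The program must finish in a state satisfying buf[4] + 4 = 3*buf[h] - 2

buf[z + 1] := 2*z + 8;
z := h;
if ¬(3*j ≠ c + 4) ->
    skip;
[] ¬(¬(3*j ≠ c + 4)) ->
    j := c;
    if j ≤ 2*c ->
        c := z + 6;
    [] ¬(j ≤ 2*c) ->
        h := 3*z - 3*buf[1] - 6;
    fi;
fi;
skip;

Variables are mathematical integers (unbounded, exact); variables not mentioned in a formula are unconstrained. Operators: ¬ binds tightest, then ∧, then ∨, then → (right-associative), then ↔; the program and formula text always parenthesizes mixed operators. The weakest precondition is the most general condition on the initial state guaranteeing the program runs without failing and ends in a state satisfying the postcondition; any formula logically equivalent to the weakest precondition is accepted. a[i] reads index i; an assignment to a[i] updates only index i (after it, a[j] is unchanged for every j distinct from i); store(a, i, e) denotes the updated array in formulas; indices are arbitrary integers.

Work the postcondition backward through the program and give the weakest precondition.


Working backward. After the program, the postcondition buf[4] + 4 = 3*buf[h] - 2 must hold; in canonical form it is buf[4] = 3*buf[h] - 6.
Before skip: buf[4] = 3*buf[h] - 6
Then branch requires buf[4] = 3*buf[h] - 6; else branch requires (c ≥ 0 → buf[4] = 3*buf[h] - 6) ∧ ((¬(c ≥ 0)) → buf[4] = 3*buf[-3*buf[1] + 3*z - 6] - 6).
Before the if: ((¬(3*j ≠ c + 4)) → buf[4] = 3*buf[h] - 6) ∧ (3*j ≠ c + 4 → ((c ≥ 0 → buf[4] = 3*buf[h] - 6) ∧ ((¬(c ≥ 0)) → buf[4] = 3*buf[-3*buf[1] + 3*z - 6] - 6)))
Before z := h: ((¬(3*j ≠ c + 4)) → buf[4] = 3*buf[h] - 6) ∧ (3*j ≠ c + 4 → ((c ≥ 0 → buf[4] = 3*buf[h] - 6) ∧ ((¬(c ≥ 0)) → buf[4] = 3*buf[-3*buf[1] + 3*h - 6] - 6)))
Before buf[z + 1] := 2*z + 8: ((¬(3*j ≠ c + 4)) → store(buf, z + 1, 2*z + 8)[4] = 3*store(buf, z + 1, 2*z + 8)[h] - 6) ∧ (3*j ≠ c + 4 → ((c ≥ 0 → store(buf, z + 1, 2*z + 8)[4] = 3*store(buf, z + 1, 2*z + 8)[h] - 6) ∧ ((¬(c ≥ 0)) → store(buf, z + 1, 2*z + 8)[4] = 3*store(buf, z + 1, 2*z + 8)[-3*store(buf, z + 1, 2*z + 8)[1] + 3*h - 6] - 6)))
Answer: WP = ((¬(3*j ≠ c + 4)) → store(buf, z + 1, 2*z + 8)[4] = 3*store(buf, z + 1, 2*z + 8)[h] - 6) ∧ (3*j ≠ c + 4 → ((c ≥ 0 → store(buf, z + 1, 2*z + 8)[4] = 3*store(buf, z + 1, 2*z + 8)[h] - 6) ∧ ((¬(c ≥ 0)) → store(buf, z + 1, 2*z + 8)[4] = 3*store(buf, z + 1, 2*z + 8)[-3*store(buf, z + 1, 2*z + 8)[1] + 3*h - 6] - 6)))


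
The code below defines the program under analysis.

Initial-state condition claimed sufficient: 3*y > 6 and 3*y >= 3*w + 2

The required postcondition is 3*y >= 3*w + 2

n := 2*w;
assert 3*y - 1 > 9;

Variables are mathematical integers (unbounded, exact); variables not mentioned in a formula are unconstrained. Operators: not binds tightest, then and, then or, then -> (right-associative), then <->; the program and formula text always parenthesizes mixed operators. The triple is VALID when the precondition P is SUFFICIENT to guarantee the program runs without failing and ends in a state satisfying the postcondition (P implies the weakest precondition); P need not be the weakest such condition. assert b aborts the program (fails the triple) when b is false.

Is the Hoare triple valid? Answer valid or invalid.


Working backward. After the program, 3*y >= 3*w + 2 must hold.
Before assert 3*y - 1 > 9: 3*y > 10 and 3*y >= 3*w + 2
Before n := 2*w: 3*y > 10 and 3*y >= 3*w + 2
The weakest precondition is 3*y > 10 and 3*y >= 3*w + 2.
Check whether 3*y > 6 and 3*y >= 3*w + 2 implies it.
Countermodel: at the initial state w = 2, y = 3, the precondition holds but the weakest precondition fails.
Answer: invalid


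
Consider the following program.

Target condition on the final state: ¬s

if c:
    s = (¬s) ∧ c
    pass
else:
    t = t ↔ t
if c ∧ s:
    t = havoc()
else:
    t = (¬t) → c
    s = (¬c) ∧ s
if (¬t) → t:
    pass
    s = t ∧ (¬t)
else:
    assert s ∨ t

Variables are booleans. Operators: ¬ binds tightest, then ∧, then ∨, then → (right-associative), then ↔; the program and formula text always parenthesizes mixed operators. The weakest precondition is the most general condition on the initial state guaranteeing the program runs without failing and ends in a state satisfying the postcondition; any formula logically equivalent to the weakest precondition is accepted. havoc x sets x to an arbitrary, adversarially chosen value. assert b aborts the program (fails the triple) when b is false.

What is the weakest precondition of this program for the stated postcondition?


Working backward. After the program, ¬s must hold.
Then branch requires true; else branch requires (s ∨ t) ∧ (¬s).
Before the if: (¬((¬t) → t)) → ((s ∨ t) ∧ (¬s))
Then branch requires false; else branch requires (¬((¬((¬t) → c)) → ((¬t) → c))) → ((((¬c) ∧ s) ∨ ((¬t) → c)) ∧ (¬((¬c) ∧ s))).
Before the if: (¬(c ∧ s)) ∧ ((¬(c ∧ s)) → ((¬((¬((¬t) → c)) → ((¬t) → c))) → ((((¬c) ∧ s) ∨ ((¬t) → c)) ∧ (¬((¬c) ∧ s)))))
Then branch requires (¬(c ∧ (¬s))) ∧ ((¬(c ∧ (¬s))) → ((¬((¬((¬t) → c)) → ((¬t) → c))) → ((¬t) → c))); else branch requires ¬(c ∧ s).
Before the if: (c → ((¬(c ∧ (¬s))) ∧ ((¬(c ∧ (¬s))) → ((¬((¬((¬t) → c)) → ((¬t) → c))) → ((¬t) → c))))) ∧ ((¬c) → (¬(c ∧ s)))
Answer: WP = (c → ((¬(c ∧ (¬s))) ∧ ((¬(c ∧ (¬s))) → ((¬((¬((¬t) → c)) → ((¬t) → c))) → ((¬t) → c))))) ∧ ((¬c) → (¬(c ∧ s)))


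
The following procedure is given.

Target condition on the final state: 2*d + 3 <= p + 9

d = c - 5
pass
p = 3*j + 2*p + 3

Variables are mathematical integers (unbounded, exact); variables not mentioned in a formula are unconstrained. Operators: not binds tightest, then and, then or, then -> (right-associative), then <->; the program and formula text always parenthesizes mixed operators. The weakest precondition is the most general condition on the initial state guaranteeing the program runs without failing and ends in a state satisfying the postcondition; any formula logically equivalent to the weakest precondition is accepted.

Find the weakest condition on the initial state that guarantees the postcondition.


Working backward. After the program, the postcondition 2*d + 3 <= p + 9 must hold; in canonical form it is 2*d <= p + 6.
Before p := 3*j + 2*p + 3: 2*d <= 3*j + 2*p + 9
Before skip: 2*d <= 3*j + 2*p + 9
Before d := c - 5: 2*c <= 3*j + 2*p + 19
Answer: WP = 2*c <= 3*j + 2*p + 19


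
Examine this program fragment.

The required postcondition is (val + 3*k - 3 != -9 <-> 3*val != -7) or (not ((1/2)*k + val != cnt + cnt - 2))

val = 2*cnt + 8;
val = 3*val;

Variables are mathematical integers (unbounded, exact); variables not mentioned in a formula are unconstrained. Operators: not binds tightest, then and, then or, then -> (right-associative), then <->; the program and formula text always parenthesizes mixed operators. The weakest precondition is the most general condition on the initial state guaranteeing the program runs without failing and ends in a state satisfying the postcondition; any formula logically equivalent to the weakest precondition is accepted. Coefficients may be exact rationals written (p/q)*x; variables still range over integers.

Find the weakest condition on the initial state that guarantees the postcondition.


Working backward. After the program, the postcondition (val + 3*k - 3 != -9 <-> 3*val != -7) or (not ((1/2)*k + val != cnt + cnt - 2)) must hold; in canonical form it is (3*k + val != -6 <-> 3*val != -7) or (not ((1/2)*k + val != 2*cnt - 2)).
Before val := 3*val: (3*k + 3*val != -6 <-> 9*val != -7) or (not ((1/2)*k + 3*val != 2*cnt - 2))
Before val := 2*cnt + 8: (6*cnt + 3*k != -30 <-> 18*cnt != -79) or (not (4*cnt + (1/2)*k != -26))
Answer: WP = (6*cnt + 3*k != -30 <-> 18*cnt != -79) or (not (4*cnt + (1/2)*k != -26))


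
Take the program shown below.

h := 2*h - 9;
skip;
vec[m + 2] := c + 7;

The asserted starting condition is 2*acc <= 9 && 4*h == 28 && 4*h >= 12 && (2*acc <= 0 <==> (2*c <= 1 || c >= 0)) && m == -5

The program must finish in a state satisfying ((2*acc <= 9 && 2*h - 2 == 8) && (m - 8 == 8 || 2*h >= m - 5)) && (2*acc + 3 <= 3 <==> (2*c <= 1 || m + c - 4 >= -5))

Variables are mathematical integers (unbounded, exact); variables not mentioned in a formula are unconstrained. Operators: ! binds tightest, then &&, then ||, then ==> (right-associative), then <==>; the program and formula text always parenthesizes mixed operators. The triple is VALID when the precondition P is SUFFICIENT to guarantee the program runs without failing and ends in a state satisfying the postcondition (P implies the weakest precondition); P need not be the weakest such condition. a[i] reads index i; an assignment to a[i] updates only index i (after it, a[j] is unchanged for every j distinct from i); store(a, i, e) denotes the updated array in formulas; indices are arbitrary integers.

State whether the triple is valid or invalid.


Working backward. After the program, the postcondition ((2*acc <= 9 && 2*h - 2 == 8) && (m - 8 == 8 || 2*h >= m - 5)) && (2*acc + 3 <= 3 <==> (2*c <= 1 || m + c - 4 >= -5)) must hold; in canonical form it is 2*acc <= 9 && 2*h == 10 && (m == 16 || 2*h >= m - 5) && (2*acc <= 0 <==> (2*c <= 1 || c + m >= -1)).
Before vec[m + 2] := c + 7: 2*acc <= 9 && 2*h == 10 && (m == 16 || 2*h >= m - 5) && (2*acc <= 0 <==> (2*c <= 1 || c + m >= -1))
Before skip: 2*acc <= 9 && 2*h == 10 && (m == 16 || 2*h >= m - 5) && (2*acc <= 0 <==> (2*c <= 1 || c + m >= -1))
Before h := 2*h - 9: 2*acc <= 9 && 4*h == 28 && (m == 16 || 4*h >= m + 13) && (2*acc <= 0 <==> (2*c <= 1 || c + m >= -1))
The weakest precondition is 2*acc <= 9 && 4*h == 28 && (m == 16 || 4*h >= m + 13) && (2*acc <= 0 <==> (2*c <= 1 || c + m >= -1)).
Check whether 2*acc <= 9 && 4*h == 28 && 4*h >= 12 && (2*acc <= 0 <==> (2*c <= 1 || c >= 0)) && m == -5 implies it.
Countermodel: at the initial state acc = 0, c = 1, h = 7, m = -5, the precondition holds but the weakest precondition fails.
Answer: invalid


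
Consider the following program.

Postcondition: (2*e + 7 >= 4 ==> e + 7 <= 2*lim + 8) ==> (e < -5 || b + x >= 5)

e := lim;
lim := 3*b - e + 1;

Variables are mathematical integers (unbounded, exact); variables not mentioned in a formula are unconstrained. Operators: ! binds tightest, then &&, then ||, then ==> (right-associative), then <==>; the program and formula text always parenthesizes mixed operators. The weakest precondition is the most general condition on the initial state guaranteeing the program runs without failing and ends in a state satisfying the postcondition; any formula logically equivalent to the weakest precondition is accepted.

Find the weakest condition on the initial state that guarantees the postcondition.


Working backward. After the program, the postcondition (2*e + 7 >= 4 ==> e + 7 <= 2*lim + 8) ==> (e < -5 || b + x >= 5) must hold; in canonical form it is (2*e >= -3 ==> e <= 2*lim + 1) ==> (e < -5 || b + x >= 5).
Before lim := 3*b - e + 1: (2*e >= -3 ==> 3*e <= 6*b + 3) ==> (e < -5 || b + x >= 5)
Before e := lim: (2*lim >= -3 ==> 3*lim <= 6*b + 3) ==> (lim < -5 || b + x >= 5)
Answer: WP = (2*lim >= -3 ==> 3*lim <= 6*b + 3) ==> (lim < -5 || b + x >= 5)


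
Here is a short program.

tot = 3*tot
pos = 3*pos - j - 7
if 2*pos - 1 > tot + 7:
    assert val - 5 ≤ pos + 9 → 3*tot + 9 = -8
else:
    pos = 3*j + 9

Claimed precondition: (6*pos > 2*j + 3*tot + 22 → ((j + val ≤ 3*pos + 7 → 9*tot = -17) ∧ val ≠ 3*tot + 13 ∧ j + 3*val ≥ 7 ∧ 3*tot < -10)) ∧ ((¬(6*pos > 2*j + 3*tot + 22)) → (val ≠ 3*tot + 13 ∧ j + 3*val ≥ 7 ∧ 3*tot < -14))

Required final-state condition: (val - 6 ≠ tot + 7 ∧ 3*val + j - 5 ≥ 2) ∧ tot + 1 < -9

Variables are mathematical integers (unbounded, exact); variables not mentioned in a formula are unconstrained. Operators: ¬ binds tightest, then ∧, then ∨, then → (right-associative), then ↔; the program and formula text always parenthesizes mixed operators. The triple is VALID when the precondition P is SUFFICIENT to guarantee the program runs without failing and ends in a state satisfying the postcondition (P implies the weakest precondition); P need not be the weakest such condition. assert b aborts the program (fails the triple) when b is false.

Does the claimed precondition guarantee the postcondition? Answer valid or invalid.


Working backward. After the program, the postcondition (val - 6 ≠ tot + 7 ∧ 3*val + j - 5 ≥ 2) ∧ tot + 1 < -9 must hold; in canonical form it is val ≠ tot + 13 ∧ j + 3*val ≥ 7 ∧ tot < -10.
Then branch requires (val ≤ pos + 14 → 3*tot = -17) ∧ val ≠ tot + 13 ∧ j + 3*val ≥ 7 ∧ tot < -10; else branch requires val ≠ tot + 13 ∧ j + 3*val ≥ 7 ∧ tot < -10.
Before the if: (2*pos > tot + 8 → ((val ≤ pos + 14 → 3*tot = -17) ∧ val ≠ tot + 13 ∧ j + 3*val ≥ 7 ∧ tot < -10)) ∧ ((¬(2*pos > tot + 8)) → (val ≠ tot + 13 ∧ j + 3*val ≥ 7 ∧ tot < -10))
Before pos := 3*pos - j - 7: (6*pos > 2*j + tot + 22 → ((j + val ≤ 3*pos + 7 → 3*tot = -17) ∧ val ≠ tot + 13 ∧ j + 3*val ≥ 7 ∧ tot < -10)) ∧ ((¬(6*pos > 2*j + tot + 22)) → (val ≠ tot + 13 ∧ j + 3*val ≥ 7 ∧ tot < -10))
Before tot := 3*tot: (6*pos > 2*j + 3*tot + 22 → ((j + val ≤ 3*pos + 7 → 9*tot = -17) ∧ val ≠ 3*tot + 13 ∧ j + 3*val ≥ 7 ∧ 3*tot < -10)) ∧ ((¬(6*pos > 2*j + 3*tot + 22)) → (val ≠ 3*tot + 13 ∧ j + 3*val ≥ 7 ∧ 3*tot < -10))
The weakest precondition is (6*pos > 2*j + 3*tot + 22 → ((j + val ≤ 3*pos + 7 → 9*tot = -17) ∧ val ≠ 3*tot + 13 ∧ j + 3*val ≥ 7 ∧ 3*tot < -10)) ∧ ((¬(6*pos > 2*j + 3*tot + 22)) → (val ≠ 3*tot + 13 ∧ j + 3*val ≥ 7 ∧ 3*tot < -10)).
Check whether (6*pos > 2*j + 3*tot + 22 → ((j + val ≤ 3*pos + 7 → 9*tot = -17) ∧ val ≠ 3*tot + 13 ∧ j + 3*val ≥ 7 ∧ 3*tot < -10)) ∧ ((¬(6*pos > 2*j + 3*tot + 22)) → (val ≠ 3*tot + 13 ∧ j + 3*val ≥ 7 ∧ 3*tot < -14)) implies it.
Every state satisfying the precondition satisfies the weakest precondition: the implication holds.
Answer: valid


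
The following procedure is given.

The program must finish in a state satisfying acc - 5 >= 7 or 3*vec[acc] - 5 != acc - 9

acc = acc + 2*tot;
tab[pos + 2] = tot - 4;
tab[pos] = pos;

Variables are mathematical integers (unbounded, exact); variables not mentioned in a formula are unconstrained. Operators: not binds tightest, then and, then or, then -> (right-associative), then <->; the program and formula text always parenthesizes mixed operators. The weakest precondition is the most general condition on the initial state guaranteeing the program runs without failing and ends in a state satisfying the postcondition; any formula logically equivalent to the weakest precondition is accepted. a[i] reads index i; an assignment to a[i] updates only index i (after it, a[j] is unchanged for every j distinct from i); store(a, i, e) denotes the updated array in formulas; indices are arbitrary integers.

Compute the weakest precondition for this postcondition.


Working backward. After the program, the postcondition acc - 5 >= 7 or 3*vec[acc] - 5 != acc - 9 must hold; in canonical form it is acc >= 12 or 3*vec[acc] != acc - 4.
Before tab[pos] := pos: acc >= 12 or 3*vec[acc] != acc - 4
Before tab[pos + 2] := tot - 4: acc >= 12 or 3*vec[acc] != acc - 4
Before acc := acc + 2*tot: acc + 2*tot >= 12 or 3*vec[acc + 2*tot] != acc + 2*tot - 4
Answer: WP = acc + 2*tot >= 12 or 3*vec[acc + 2*tot] != acc + 2*tot - 4


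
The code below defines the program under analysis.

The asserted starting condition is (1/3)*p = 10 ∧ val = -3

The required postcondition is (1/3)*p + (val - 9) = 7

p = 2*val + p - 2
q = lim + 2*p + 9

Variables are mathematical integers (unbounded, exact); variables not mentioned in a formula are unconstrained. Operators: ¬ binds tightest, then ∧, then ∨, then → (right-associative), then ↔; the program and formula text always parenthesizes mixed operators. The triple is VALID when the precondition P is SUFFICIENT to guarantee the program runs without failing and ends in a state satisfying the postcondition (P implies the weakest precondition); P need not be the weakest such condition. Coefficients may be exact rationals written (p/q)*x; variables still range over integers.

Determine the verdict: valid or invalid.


Working backward. After the program, the postcondition (1/3)*p + (val - 9) = 7 must hold; in canonical form it is (1/3)*p + val = 16.
Before q := lim + 2*p + 9: (1/3)*p + val = 16
Before p := 2*val + p - 2: (1/3)*p + (5/3)*val = 50/3
The weakest precondition is (1/3)*p + (5/3)*val = 50/3.
Check whether (1/3)*p = 10 ∧ val = -3 implies it.
Countermodel: at the initial state p = 30, val = -3, the precondition holds but the weakest precondition fails.
Answer: invalid
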